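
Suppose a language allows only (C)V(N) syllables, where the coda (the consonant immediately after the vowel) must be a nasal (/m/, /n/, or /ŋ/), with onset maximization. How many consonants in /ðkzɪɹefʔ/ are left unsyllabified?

4

Syllabifying with onset maximization leaves /ð/, /k/, /f/, /ʔ/ stranded (only a nasal (/m/, /n/, or /ŋ/) is licensed in coda position; onsets are limited to one consonant).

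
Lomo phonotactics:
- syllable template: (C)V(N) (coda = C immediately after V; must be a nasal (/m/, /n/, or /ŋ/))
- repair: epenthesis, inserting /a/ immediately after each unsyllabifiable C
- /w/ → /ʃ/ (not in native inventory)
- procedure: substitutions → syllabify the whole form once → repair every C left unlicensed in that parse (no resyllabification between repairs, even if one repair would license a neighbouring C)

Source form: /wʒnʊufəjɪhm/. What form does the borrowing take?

ʃaʒanʊufəjɪhama

Substitution: /w/ → /ʃ/, giving /ʃʒnʊufəjɪhm/.
Under (C)V(N), the unsyllabifiable consonants are /ʃ/, /ʒ/, /h/, /m/ (only a nasal (/m/, /n/, or /ŋ/) is licensed in coda position; onsets are limited to one consonant).
Inserting the epenthetic vowel yields /ʃ/ → /ʃa/, /ʒ/ → /ʒa/, /h/ → /ha/, /m/ → /ma/.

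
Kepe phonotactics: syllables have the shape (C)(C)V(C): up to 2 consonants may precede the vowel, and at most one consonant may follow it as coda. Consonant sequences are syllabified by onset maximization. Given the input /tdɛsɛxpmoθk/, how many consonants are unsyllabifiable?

1

The consonants /k/ cannot be parsed into a legal (C)(C)V(C) syllable (at most one coda consonant is licensed; onsets may contain at most 2 consonants).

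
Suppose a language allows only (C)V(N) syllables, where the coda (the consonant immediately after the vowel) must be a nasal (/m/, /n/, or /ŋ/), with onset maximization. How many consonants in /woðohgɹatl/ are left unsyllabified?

4

Under (C)V(N), the unsyllabifiable consonants are /h/, /g/, /t/, /l/ (only a nasal (/m/, /n/, or /ŋ/) is licensed in coda position; onsets are limited to one consonant).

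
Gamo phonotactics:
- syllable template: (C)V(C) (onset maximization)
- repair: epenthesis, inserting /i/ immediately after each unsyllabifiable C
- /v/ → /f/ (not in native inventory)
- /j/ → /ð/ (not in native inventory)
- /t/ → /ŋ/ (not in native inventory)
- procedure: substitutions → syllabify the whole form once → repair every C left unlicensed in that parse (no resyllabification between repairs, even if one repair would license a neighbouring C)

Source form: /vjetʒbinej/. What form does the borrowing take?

Substitution: /v/ → /f/, /j/ → /ð/, /t/ → /ŋ/, giving /fðeŋʒbineð/.
Syllabifying with onset maximization leaves /f/, /ʒ/ stranded (at most one coda consonant is licensed; onsets are limited to one consonant).
Each unlicensed consonant becomes the onset of a new syllable: /f/ → /fi/, /ʒ/ → /ʒi/.

fiðeŋʒibineð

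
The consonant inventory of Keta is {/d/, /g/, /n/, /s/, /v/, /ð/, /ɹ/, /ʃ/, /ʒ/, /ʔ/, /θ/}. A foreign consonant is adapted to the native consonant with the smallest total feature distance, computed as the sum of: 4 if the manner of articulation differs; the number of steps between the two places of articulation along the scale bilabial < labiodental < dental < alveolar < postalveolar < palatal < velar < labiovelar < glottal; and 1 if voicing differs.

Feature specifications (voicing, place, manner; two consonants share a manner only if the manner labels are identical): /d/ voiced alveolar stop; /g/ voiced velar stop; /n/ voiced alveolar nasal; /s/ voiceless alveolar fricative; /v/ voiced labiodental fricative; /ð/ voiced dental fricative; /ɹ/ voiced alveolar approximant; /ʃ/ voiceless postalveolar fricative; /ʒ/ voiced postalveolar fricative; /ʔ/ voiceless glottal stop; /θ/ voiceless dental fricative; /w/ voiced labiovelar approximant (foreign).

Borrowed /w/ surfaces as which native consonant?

/ɹ/ is closest: same manner (approximant), place distance 4 (labiovelar→alveolar), same voicing; total 4. Next closest is /g/ at distance 5.

ɹ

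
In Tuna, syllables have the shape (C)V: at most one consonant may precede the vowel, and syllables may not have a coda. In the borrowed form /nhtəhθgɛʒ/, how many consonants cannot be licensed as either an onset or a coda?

The consonants /n/, /h/, /h/, /θ/, /ʒ/ cannot be parsed into a legal (C)V syllable (no codas are permitted; onsets are limited to one consonant).

5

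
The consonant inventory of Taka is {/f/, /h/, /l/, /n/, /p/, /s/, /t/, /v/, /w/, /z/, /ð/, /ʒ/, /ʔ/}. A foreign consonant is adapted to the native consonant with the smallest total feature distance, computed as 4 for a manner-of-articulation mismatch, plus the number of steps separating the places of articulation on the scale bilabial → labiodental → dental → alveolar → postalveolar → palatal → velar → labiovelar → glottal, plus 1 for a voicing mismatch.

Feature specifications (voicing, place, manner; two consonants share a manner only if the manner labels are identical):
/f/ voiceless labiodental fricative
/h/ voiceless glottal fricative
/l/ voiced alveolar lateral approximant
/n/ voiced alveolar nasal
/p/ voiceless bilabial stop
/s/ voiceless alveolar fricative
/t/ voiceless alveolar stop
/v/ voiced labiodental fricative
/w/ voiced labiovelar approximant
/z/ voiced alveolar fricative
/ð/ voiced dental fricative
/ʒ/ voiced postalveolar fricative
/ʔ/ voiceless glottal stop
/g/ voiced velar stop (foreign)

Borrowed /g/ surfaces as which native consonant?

ʔ

/ʔ/ is closest: same manner (stop), place distance 2 (velar→glottal), voicing differs (+1); total 3. Next closest is /t/ at distance 4.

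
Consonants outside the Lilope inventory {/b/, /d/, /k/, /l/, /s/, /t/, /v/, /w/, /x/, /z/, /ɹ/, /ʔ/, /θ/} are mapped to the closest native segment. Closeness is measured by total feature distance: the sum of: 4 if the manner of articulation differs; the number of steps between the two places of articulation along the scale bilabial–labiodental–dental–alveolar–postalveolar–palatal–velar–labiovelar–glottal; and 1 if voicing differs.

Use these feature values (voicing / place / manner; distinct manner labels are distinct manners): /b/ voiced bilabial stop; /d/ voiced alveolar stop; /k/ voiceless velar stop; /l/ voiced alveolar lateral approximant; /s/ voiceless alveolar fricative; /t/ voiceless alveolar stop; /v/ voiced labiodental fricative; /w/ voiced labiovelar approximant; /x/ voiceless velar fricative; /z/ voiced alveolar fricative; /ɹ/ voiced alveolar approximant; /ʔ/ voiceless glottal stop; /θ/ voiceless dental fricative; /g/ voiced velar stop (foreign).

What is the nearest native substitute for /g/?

/k/ is closest: same manner (stop), place distance 0 (velar→velar), voicing differs (+1); total 1. Next closest is /d/ at distance 3.

k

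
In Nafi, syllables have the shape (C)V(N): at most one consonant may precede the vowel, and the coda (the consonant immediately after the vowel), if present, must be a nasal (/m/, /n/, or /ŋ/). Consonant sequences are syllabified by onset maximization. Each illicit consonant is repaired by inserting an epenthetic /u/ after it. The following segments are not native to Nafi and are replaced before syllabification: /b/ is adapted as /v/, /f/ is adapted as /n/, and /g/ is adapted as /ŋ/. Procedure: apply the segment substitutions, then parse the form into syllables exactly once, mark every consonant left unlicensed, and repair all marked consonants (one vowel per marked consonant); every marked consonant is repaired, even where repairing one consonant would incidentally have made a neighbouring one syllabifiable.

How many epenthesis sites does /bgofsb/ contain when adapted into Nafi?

3

After substitution the input is /vŋonsv/.
The unsyllabifiable consonants are /v/, /s/, /v/; each receives one epenthetic vowel.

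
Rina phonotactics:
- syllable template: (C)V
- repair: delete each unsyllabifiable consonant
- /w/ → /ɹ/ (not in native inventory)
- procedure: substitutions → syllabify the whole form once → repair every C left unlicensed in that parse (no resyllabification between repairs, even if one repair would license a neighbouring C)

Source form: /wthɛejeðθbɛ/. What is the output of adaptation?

Substitution: /w/ → /ɹ/, giving /ɹthɛejeðθbɛ/.
Under (C)V, the unsyllabifiable consonants are /ɹ/, /t/, /ð/, /θ/ (no codas are permitted; onsets are limited to one consonant).
Deleting the stranded consonants removes /ɹ/, /t/, /ð/, /θ/.

hɛejebɛ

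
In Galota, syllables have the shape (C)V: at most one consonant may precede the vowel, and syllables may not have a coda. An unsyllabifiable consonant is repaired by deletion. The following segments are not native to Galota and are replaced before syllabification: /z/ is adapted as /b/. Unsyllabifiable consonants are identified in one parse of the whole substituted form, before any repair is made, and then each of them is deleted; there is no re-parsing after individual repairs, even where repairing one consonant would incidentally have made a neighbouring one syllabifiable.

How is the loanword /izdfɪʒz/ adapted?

Substitution: /z/ → /b/, giving /ibdfɪʒb/.
The consonants /b/, /d/, /ʒ/, /b/ cannot be parsed into a legal (C)V syllable (no codas are permitted; onsets are limited to one consonant).
Deleting the stranded consonants removes /b/, /d/, /ʒ/, /b/.

ifɪ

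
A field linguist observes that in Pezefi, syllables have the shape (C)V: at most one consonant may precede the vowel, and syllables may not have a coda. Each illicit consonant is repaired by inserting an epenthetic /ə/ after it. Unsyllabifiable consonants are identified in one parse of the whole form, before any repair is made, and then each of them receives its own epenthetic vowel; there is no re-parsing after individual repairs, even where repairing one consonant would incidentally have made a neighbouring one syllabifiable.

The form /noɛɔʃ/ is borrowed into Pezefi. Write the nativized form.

The consonants /ʃ/ cannot be parsed into a legal (C)V syllable (no codas are permitted; onsets are limited to one consonant).
Epenthesis after each stranded consonant: /ʃ/ → /ʃə/.

noɛɔʃə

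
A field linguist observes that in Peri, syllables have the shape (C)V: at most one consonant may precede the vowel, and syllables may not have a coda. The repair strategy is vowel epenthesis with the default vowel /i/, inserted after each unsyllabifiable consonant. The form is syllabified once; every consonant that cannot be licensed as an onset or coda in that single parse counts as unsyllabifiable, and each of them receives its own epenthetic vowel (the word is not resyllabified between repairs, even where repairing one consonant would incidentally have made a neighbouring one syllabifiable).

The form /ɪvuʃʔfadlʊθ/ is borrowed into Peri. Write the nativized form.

Under (C)V, the unsyllabifiable consonants are /ʃ/, /ʔ/, /d/, /θ/ (no codas are permitted; onsets are limited to one consonant).
Each unlicensed consonant becomes the onset of a new syllable: /ʃ/ → /ʃi/, /ʔ/ → /ʔi/, /d/ → /di/, /θ/ → /θi/.

ɪvuʃiʔifadilʊθi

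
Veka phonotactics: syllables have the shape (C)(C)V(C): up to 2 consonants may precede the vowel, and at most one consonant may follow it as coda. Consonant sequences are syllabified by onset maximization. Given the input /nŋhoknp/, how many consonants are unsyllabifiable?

The consonants /n/, /n/, /p/ cannot be parsed into a legal (C)(C)V(C) syllable (at most one coda consonant is licensed; onsets may contain at most 2 consonants).

3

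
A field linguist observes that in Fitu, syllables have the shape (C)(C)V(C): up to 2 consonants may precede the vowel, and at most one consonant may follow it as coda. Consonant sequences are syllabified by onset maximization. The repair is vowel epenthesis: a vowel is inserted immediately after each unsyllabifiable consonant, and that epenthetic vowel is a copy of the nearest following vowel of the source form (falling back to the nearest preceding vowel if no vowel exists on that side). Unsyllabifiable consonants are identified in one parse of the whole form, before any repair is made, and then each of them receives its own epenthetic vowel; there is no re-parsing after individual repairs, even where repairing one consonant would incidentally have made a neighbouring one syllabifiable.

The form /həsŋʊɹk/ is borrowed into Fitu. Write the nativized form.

The consonants /k/ cannot be parsed into a legal (C)(C)V(C) syllable (at most one coda consonant is licensed; onsets may contain at most 2 consonants).
Each unlicensed consonant becomes the onset of a new syllable: /k/ → /kʊ/.

həsŋʊɹkʊ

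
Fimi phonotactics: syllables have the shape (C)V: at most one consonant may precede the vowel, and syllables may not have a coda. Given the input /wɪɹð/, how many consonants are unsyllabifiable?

2

Under (C)V, the unsyllabifiable consonants are /ɹ/, /ð/ (no codas are permitted; onsets are limited to one consonant).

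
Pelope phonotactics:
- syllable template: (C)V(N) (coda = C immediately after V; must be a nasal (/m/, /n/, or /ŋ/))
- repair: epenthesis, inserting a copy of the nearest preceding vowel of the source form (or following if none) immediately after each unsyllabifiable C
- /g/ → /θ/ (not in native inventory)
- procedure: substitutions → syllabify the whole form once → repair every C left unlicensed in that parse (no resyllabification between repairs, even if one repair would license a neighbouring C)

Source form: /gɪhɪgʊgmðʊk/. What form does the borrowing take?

Substitution: /g/ → /θ/, giving /θɪhɪθʊθmðʊk/.
Under (C)V(N), the unsyllabifiable consonants are /θ/, /m/, /k/ (only a nasal (/m/, /n/, or /ŋ/) is licensed in coda position; onsets are limited to one consonant).
Each unlicensed consonant becomes the onset of a new syllable: /θ/ → /θʊ/, /m/ → /mʊ/, /k/ → /kʊ/.

θɪhɪθʊθʊmʊðʊkʊ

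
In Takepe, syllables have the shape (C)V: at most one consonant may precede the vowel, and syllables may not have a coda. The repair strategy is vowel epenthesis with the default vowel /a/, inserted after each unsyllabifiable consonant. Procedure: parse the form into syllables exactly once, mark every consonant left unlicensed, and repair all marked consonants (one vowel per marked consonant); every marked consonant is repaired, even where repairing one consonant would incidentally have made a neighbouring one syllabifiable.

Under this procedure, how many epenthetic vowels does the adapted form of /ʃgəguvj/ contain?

The unsyllabifiable consonants are /ʃ/, /v/, /j/; each receives one epenthetic vowel.

3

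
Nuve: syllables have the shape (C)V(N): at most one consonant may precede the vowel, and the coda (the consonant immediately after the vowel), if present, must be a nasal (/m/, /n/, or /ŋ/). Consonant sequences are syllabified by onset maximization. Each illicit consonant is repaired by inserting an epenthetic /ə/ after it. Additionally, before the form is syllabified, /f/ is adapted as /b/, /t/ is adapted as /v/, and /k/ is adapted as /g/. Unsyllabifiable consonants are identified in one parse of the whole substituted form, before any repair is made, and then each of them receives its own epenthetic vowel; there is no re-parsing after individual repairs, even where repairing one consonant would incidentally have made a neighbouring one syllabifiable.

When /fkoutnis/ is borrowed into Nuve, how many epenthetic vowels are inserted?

3

After substitution the input is /bgouvnis/.
The unsyllabifiable consonants are /b/, /v/, /s/; each receives one epenthetic vowel.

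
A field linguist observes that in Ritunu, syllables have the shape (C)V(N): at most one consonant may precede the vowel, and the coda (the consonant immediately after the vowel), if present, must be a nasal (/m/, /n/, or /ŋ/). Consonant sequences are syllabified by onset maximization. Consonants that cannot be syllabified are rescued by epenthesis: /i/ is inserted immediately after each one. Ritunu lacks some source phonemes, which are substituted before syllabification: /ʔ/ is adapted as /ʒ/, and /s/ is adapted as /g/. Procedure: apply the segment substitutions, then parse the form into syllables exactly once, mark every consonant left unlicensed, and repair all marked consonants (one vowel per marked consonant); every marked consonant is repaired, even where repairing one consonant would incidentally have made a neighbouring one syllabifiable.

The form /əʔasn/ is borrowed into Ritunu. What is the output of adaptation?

Substitution: /ʔ/ → /ʒ/, /s/ → /g/, giving /əʒagn/.
Under (C)V(N), the unsyllabifiable consonants are /g/, /n/ (only a nasal (/m/, /n/, or /ŋ/) is licensed in coda position; onsets are limited to one consonant).
Inserting the epenthetic vowel yields /g/ → /gi/, /n/ → /ni/.

əʒagini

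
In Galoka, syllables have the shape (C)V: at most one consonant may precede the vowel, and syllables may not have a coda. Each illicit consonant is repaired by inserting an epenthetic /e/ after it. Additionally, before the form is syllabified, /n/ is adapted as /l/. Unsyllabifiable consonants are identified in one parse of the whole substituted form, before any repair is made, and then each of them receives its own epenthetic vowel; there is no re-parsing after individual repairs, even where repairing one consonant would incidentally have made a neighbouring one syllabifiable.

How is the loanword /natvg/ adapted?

latevege

Substitution: /n/ → /l/, giving /latvg/.
Syllabifying with onset maximization leaves /t/, /v/, /g/ stranded (no codas are permitted; onsets are limited to one consonant).
Each unlicensed consonant becomes the onset of a new syllable: /t/ → /te/, /v/ → /ve/, /g/ → /ge/.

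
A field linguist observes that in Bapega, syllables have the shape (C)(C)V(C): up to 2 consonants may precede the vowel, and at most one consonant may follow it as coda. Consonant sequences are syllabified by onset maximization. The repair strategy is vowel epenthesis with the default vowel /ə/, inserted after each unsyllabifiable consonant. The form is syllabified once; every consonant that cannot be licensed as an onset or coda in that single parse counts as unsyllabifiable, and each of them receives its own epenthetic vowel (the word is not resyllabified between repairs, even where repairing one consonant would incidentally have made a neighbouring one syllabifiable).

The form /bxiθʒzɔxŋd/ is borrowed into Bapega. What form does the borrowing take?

bxiθʒzɔxŋədə

Syllabifying with onset maximization leaves /ŋ/, /d/ stranded (at most one coda consonant is licensed; onsets may contain at most 2 consonants).
Inserting the epenthetic vowel yields /ŋ/ → /ŋə/, /d/ → /də/.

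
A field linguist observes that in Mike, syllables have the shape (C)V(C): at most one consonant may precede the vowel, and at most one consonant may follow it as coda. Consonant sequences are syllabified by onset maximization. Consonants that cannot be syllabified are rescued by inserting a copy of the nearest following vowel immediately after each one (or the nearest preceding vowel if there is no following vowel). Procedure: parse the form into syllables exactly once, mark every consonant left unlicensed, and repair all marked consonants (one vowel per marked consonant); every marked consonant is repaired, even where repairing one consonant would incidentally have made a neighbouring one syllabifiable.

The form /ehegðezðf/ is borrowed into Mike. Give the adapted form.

ehegðezðefe

Under (C)V(C), the unsyllabifiable consonants are /ð/, /f/ (at most one coda consonant is licensed; onsets are limited to one consonant).
Each unlicensed consonant becomes the onset of a new syllable: /ð/ → /ðe/, /f/ → /fe/.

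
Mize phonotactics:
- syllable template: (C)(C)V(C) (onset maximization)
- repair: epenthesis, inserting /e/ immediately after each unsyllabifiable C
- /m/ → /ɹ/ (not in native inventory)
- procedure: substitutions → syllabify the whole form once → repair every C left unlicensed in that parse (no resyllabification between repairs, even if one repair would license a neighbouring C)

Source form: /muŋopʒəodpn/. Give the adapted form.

Substitution: /m/ → /ɹ/, giving /ɹuŋopʒəodpn/.
The consonants /p/, /n/ cannot be parsed into a legal (C)(C)V(C) syllable (at most one coda consonant is licensed; onsets may contain at most 2 consonants).
Each unlicensed consonant becomes the onset of a new syllable: /p/ → /pe/, /n/ → /ne/.

ɹuŋopʒəodpene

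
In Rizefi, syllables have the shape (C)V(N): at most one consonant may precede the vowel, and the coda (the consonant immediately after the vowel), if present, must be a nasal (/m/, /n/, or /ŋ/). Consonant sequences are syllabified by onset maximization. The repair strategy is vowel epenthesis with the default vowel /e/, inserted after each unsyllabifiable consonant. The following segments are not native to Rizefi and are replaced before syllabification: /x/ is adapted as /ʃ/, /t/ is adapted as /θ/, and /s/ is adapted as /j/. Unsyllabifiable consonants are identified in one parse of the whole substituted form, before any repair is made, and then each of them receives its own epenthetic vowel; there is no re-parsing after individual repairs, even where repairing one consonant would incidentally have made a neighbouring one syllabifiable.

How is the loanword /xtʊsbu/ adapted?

ʃeθʊjebu

Substitution: /x/ → /ʃ/, /t/ → /θ/, /s/ → /j/, giving /ʃθʊjbu/.
Under (C)V(N), the unsyllabifiable consonants are /ʃ/, /j/ (only a nasal (/m/, /n/, or /ŋ/) is licensed in coda position; onsets are limited to one consonant).
Inserting the epenthetic vowel yields /ʃ/ → /ʃe/, /j/ → /je/.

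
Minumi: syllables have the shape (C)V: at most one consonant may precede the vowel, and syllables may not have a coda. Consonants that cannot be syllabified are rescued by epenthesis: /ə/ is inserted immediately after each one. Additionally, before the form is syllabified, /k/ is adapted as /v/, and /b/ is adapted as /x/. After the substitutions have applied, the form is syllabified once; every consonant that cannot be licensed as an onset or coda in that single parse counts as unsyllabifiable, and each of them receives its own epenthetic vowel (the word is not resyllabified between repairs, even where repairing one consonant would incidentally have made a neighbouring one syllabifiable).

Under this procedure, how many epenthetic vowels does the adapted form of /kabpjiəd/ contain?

3

After substitution the input is /vaxpjiəd/.
The unsyllabifiable consonants are /x/, /p/, /d/; each receives one epenthetic vowel.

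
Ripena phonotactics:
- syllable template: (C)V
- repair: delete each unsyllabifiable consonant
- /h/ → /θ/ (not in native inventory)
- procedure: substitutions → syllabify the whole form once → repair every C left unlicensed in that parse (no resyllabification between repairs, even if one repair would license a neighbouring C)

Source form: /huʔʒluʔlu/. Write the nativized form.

Substitution: /h/ → /θ/, giving /θuʔʒluʔlu/.
Syllabifying with onset maximization leaves /ʔ/, /ʒ/, /ʔ/ stranded (no codas are permitted; onsets are limited to one consonant).
Deleting the stranded consonants removes /ʔ/, /ʒ/, /ʔ/.

θululu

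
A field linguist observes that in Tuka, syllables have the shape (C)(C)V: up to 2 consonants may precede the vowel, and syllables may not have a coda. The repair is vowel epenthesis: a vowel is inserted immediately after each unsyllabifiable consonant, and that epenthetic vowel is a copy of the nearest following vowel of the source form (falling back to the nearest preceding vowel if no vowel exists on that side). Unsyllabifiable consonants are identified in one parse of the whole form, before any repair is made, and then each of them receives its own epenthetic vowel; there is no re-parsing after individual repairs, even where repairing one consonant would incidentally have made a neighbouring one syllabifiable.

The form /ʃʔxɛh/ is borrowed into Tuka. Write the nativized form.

Under (C)(C)V, the unsyllabifiable consonants are /ʃ/, /h/ (no codas are permitted; onsets may contain at most 2 consonants).
Epenthesis after each stranded consonant: /ʃ/ → /ʃɛ/, /h/ → /hɛ/.

ʃɛʔxɛhɛ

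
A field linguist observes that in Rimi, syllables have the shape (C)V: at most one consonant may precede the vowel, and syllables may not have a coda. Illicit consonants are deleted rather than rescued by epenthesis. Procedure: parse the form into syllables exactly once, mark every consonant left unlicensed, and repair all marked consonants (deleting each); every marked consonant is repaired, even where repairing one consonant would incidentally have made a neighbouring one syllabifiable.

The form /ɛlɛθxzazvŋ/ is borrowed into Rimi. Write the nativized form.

Under (C)V, the unsyllabifiable consonants are /θ/, /x/, /z/, /v/, /ŋ/ (no codas are permitted; onsets are limited to one consonant).
Each unlicensed consonant is deleted: /θ/, /x/, /z/, /v/, /ŋ/.

ɛlɛza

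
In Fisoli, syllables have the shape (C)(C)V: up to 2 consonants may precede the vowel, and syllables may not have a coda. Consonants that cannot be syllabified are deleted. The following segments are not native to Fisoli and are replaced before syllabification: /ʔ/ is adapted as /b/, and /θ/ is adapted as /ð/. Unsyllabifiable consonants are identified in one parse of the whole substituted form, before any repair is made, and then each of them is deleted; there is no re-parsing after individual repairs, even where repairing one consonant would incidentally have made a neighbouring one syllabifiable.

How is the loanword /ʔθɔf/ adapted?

bðɔ

Substitution: /ʔ/ → /b/, /θ/ → /ð/, giving /bðɔf/.
Under (C)(C)V, the unsyllabifiable consonants are /f/ (no codas are permitted; onsets may contain at most 2 consonants).
Each unlicensed consonant is deleted: /f/.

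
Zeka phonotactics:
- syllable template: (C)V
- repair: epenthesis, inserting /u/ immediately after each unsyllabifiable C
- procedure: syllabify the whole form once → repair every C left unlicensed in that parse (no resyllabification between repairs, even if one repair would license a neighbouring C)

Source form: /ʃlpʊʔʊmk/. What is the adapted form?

Under (C)V, the unsyllabifiable consonants are /ʃ/, /l/, /m/, /k/ (no codas are permitted; onsets are limited to one consonant).
Epenthesis after each stranded consonant: /ʃ/ → /ʃu/, /l/ → /lu/, /m/ → /mu/, /k/ → /ku/.

ʃulupʊʔʊmuku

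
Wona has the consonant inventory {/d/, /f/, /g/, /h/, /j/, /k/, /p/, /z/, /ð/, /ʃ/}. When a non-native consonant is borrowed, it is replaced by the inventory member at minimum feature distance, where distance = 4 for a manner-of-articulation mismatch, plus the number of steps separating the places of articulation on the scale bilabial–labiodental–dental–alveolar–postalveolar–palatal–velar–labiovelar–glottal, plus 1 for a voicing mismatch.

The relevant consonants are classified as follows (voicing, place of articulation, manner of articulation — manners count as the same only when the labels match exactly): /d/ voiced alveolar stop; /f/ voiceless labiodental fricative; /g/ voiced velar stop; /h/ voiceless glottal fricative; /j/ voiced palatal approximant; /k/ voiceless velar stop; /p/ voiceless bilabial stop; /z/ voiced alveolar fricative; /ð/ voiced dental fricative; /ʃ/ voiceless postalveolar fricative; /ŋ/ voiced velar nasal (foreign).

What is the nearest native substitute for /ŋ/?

g

/g/ is closest: manner differs (nasal→stop, +4), place distance 0 (velar→velar), same voicing; total 4. Next closest is /j/ at distance 5.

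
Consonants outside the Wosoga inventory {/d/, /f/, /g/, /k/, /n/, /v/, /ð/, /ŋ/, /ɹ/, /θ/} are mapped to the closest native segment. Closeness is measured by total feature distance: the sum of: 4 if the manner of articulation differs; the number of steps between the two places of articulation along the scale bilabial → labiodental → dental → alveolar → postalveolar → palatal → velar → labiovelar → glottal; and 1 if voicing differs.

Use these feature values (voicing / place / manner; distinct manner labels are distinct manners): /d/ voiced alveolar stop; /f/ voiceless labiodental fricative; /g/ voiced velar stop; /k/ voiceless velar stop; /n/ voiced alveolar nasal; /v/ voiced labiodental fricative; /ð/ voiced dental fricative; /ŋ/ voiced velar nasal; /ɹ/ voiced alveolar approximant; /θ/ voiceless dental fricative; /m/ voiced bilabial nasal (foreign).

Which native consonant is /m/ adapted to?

/n/ is closest: same manner (nasal), place distance 3 (bilabial→alveolar), same voicing; total 3. Next closest is /v/ at distance 5.

n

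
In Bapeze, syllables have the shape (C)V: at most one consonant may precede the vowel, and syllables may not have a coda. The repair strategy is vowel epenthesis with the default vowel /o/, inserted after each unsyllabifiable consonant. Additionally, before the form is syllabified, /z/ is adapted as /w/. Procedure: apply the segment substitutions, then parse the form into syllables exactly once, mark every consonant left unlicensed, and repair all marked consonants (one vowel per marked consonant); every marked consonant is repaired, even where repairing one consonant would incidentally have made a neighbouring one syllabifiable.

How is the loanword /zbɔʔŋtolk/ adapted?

wobɔʔoŋotoloko

Substitution: /z/ → /w/, giving /wbɔʔŋtolk/.
The consonants /w/, /ʔ/, /ŋ/, /l/, /k/ cannot be parsed into a legal (C)V syllable (no codas are permitted; onsets are limited to one consonant).
Epenthesis after each stranded consonant: /w/ → /wo/, /ʔ/ → /ʔo/, /ŋ/ → /ŋo/, /l/ → /lo/, /k/ → /ko/.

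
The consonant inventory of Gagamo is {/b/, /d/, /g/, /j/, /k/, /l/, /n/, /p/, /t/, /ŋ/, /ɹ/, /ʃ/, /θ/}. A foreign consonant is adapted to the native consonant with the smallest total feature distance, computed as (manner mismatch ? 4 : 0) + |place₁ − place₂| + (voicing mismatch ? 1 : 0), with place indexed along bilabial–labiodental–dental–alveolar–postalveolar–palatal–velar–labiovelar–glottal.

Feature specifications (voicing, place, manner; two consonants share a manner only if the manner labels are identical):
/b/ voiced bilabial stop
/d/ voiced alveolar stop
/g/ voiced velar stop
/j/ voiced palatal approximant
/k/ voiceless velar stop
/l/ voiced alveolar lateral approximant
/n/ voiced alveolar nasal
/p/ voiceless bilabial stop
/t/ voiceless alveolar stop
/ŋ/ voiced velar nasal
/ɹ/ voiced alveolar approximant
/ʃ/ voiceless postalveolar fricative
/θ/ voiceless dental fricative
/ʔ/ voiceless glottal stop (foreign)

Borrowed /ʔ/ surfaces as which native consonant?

/k/ is closest: same manner (stop), place distance 2 (glottal→velar), same voicing; total 2. Next closest is /g/ at distance 3.

k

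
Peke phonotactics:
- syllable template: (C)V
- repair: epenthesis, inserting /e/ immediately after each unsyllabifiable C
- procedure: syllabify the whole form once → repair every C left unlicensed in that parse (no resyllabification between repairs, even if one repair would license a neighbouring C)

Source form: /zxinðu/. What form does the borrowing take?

zexineðu

The consonants /z/, /n/ cannot be parsed into a legal (C)V syllable (no codas are permitted; onsets are limited to one consonant).
Epenthesis after each stranded consonant: /z/ → /ze/, /n/ → /ne/.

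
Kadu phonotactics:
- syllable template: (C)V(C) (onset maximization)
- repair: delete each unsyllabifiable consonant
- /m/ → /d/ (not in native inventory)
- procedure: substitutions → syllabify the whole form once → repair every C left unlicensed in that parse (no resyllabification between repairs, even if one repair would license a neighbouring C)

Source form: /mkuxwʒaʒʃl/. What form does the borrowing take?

kuxʒaʒ

Substitution: /m/ → /d/, giving /dkuxwʒaʒʃl/.
Under (C)V(C), the unsyllabifiable consonants are /d/, /w/, /ʃ/, /l/ (at most one coda consonant is licensed; onsets are limited to one consonant).
Deleting the stranded consonants removes /d/, /w/, /ʃ/, /l/.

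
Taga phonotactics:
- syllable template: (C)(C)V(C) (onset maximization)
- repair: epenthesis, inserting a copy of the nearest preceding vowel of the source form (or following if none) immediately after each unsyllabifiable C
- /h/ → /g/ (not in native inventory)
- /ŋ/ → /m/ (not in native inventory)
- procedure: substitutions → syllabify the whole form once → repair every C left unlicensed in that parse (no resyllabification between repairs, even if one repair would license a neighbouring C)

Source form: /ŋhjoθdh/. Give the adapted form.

mogjoθdogo

Substitution: /ŋ/ → /m/, /h/ → /g/, giving /mgjoθdg/.
Under (C)(C)V(C), the unsyllabifiable consonants are /m/, /d/, /g/ (at most one coda consonant is licensed; onsets may contain at most 2 consonants).
Inserting the epenthetic vowel yields /m/ → /mo/, /d/ → /do/, /g/ → /go/.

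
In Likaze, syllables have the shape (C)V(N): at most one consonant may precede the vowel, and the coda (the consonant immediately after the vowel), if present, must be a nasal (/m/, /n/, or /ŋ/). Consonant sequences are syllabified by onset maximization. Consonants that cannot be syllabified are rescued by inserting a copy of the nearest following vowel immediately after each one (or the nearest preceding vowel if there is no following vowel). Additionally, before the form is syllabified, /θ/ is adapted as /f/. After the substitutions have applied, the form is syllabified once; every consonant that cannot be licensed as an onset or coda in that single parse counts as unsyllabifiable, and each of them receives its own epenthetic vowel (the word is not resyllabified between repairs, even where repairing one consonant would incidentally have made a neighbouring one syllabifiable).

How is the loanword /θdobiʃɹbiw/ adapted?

fodobiʃiɹibiwi

Substitution: /θ/ → /f/, giving /fdobiʃɹbiw/.
The consonants /f/, /ʃ/, /ɹ/, /w/ cannot be parsed into a legal (C)V(N) syllable (only a nasal (/m/, /n/, or /ŋ/) is licensed in coda position; onsets are limited to one consonant).
Epenthesis after each stranded consonant: /f/ → /fo/, /ʃ/ → /ʃi/, /ɹ/ → /ɹi/, /w/ → /wi/.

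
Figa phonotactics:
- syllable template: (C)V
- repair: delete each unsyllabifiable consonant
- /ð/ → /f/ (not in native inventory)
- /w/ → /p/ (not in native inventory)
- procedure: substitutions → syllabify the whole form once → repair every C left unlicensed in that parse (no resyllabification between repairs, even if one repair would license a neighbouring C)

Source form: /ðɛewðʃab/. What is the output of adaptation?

Substitution: /ð/ → /f/, /w/ → /p/, giving /fɛepfʃab/.
Syllabifying with onset maximization leaves /p/, /f/, /b/ stranded (no codas are permitted; onsets are limited to one consonant).
Each unlicensed consonant is deleted: /p/, /f/, /b/.

fɛeʃa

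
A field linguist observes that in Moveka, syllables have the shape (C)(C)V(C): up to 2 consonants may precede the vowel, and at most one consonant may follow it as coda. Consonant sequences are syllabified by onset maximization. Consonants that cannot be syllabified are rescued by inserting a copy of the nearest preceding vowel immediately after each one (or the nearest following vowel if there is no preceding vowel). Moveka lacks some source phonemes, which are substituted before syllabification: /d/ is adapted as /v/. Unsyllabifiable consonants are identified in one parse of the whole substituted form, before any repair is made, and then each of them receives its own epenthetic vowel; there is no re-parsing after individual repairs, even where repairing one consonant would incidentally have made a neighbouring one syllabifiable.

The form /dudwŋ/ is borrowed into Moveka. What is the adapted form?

Substitution: /d/ → /v/, giving /vuvwŋ/.
Under (C)(C)V(C), the unsyllabifiable consonants are /w/, /ŋ/ (at most one coda consonant is licensed; onsets may contain at most 2 consonants).
Inserting the epenthetic vowel yields /w/ → /wu/, /ŋ/ → /ŋu/.

vuvwuŋu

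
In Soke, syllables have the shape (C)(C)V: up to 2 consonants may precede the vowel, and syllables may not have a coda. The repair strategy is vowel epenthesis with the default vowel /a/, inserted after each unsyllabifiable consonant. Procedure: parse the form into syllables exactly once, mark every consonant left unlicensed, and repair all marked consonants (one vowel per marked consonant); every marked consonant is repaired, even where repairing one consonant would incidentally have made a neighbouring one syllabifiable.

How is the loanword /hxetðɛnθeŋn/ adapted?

hxetðɛnθeŋana

Syllabifying with onset maximization leaves /ŋ/, /n/ stranded (no codas are permitted; onsets may contain at most 2 consonants).
Inserting the epenthetic vowel yields /ŋ/ → /ŋa/, /n/ → /na/.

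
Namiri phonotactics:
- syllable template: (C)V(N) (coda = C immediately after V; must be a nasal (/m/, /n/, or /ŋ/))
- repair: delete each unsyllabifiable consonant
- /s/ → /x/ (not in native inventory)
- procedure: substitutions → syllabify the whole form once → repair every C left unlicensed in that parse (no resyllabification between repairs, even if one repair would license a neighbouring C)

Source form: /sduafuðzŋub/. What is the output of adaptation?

duafuŋu

Substitution: /s/ → /x/, giving /xduafuðzŋub/.
Syllabifying with onset maximization leaves /x/, /ð/, /z/, /b/ stranded (only a nasal (/m/, /n/, or /ŋ/) is licensed in coda position; onsets are limited to one consonant).
Deletion applies to /x/, /ð/, /z/, /b/.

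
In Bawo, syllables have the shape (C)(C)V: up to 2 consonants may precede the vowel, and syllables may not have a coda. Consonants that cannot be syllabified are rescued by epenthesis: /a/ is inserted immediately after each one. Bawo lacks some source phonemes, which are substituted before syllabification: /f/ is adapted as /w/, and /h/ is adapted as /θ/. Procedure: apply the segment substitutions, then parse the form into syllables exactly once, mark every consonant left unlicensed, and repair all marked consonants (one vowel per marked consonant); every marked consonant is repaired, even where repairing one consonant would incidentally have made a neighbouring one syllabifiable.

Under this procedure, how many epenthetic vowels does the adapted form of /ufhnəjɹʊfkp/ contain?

4

After substitution the input is /uwθnəjɹʊwkp/.
The unsyllabifiable consonants are /w/, /w/, /k/, /p/; each receives one epenthetic vowel.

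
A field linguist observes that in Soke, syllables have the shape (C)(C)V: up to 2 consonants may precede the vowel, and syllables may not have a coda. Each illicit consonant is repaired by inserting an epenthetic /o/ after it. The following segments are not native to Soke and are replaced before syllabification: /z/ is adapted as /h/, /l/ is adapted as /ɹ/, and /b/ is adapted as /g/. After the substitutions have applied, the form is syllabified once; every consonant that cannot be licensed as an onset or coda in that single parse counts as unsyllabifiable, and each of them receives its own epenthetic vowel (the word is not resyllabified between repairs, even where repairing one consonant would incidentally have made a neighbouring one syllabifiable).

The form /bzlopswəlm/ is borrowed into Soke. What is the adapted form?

gohɹoposwəɹomo

Substitution: /b/ → /g/, /z/ → /h/, /l/ → /ɹ/, giving /ghɹopswəɹm/.
The consonants /g/, /p/, /ɹ/, /m/ cannot be parsed into a legal (C)(C)V syllable (no codas are permitted; onsets may contain at most 2 consonants).
Epenthesis after each stranded consonant: /g/ → /go/, /p/ → /po/, /ɹ/ → /ɹo/, /m/ → /mo/.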